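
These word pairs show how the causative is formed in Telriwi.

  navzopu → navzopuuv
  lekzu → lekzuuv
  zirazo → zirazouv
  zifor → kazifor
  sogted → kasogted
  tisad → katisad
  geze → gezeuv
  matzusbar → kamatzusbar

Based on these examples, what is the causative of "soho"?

geze and sogted both have last vowel 'e' yet inflect differently (gezeuv, kasogted), so the last vowel is not what conditions the rule; whether the stem ends in a vowel or a consonant is.
"soho" ends in a vowel. The stems ending in a vowel (navzopu → navzopuuv, geze → gezeuv, zirazo → zirazouv) add -uv.
So soho → sohouv.

sohouv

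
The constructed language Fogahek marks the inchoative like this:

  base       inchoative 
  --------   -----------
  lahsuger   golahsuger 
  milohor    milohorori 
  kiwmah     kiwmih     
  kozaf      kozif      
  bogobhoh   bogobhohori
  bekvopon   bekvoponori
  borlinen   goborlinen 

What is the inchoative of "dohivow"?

kiwmah and bogobhoh both end in -h yet inflect differently (kiwmih, bogobhohori), so the final letter is not what conditions the rule; the last vowel is.
"dohivow" has last vowel 'o'. The stems whose last vowel is 'o' (bogobhoh → bogobhohori, milohor → milohorori, bekvopon → bekvoponori) add -ori.
So dohivow → dohivowori.

dohivowori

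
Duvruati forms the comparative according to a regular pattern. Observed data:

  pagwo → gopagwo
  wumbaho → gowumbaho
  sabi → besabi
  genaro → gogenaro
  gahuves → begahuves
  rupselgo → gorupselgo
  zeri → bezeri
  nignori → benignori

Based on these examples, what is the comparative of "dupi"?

bedupi

genaro and gahuves both begin with g- yet inflect differently (gogenaro, begahuves), so the first letter is not what conditions the rule; the final letter is.
"dupi" ends in -i. The stems ending in -i (nignori → benignori, sabi → besabi, zeri → bezeri) add the prefix be-.
The other pattern: stems ending in -o add the prefix go-.
So dupi → bedupi.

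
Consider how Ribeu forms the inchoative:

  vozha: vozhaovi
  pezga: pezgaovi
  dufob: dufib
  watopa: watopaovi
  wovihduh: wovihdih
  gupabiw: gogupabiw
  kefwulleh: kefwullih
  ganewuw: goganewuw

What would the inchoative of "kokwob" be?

kokwib

wovihduh and ganewuw both have last vowel 'u' yet inflect differently (wovihdih, goganewuw), so the last vowel is not what conditions the rule; the final letter is.
"kokwob" ends in -b. The one such stem in the data (dufob → dufib) changes the last vowel to 'i' (as do wovihduh, kefwulleh), so the same rule applies.
The other patterns: stems ending in -a add -ovi; stems ending in -w add the prefix go-.
So kokwob → kokwib.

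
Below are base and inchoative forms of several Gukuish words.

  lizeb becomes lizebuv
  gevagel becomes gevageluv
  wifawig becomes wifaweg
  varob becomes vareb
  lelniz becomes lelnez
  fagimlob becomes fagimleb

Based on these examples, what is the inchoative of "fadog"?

fadeg

lizeb and varob both end in -b yet inflect differently (lizebuv, vareb), so the final letter is not what conditions the rule; the last vowel is.
"fadog" has last vowel 'o'. The stems whose last vowel is 'o' (varob → vareb, fagimlob → fagimleb) change the last vowel to 'e'.
So fadog → fadeg.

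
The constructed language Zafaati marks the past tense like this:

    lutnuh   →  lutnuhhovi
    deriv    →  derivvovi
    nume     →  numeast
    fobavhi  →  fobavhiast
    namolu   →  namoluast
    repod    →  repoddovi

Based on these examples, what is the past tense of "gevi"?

geviast

"gevi" ends in a vowel. The stems ending in a vowel (namolu → namoluast, nume → numeast, fobavhi → fobavhiast) add -ast.
So gevi → geviast.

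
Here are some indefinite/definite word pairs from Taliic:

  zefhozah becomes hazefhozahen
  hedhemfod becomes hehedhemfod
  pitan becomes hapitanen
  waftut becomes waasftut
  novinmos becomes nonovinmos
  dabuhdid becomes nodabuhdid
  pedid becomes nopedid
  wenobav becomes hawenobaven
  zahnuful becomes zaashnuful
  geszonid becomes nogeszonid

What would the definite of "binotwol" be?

bibinotwol

"binotwol" has last vowel 'o'. The stems whose last vowel is 'o' (novinmos → nonovinmos, hedhemfod → hehedhemfod) repeat the first consonant+vowel as a prefix.
The other patterns: stems whose last vowel is 'u' insert -as- after the first vowel; stems whose last vowel is 'i' add the prefix no-; stems whose last vowel is 'a' add ha- … -en around the stem.
So binotwol → bibinotwol.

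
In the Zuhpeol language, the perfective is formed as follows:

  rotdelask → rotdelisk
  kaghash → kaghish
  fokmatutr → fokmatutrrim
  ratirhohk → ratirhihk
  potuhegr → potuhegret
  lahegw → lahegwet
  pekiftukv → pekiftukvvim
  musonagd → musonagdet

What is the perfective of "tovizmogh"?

tovizmoghet

potuhegr and fokmatutr both end in -r yet inflect differently (potuhegret, fokmatutrrim), so the final letter is not what conditions the rule; the second-to-last letter is.
"tovizmogh" has second-to-last letter 'g'. The stems whose second-to-last letter is 'g' (musonagd → musonagdet, lahegw → lahegwet, potuhegr → potuhegret) add -et.
So tovizmogh → tovizmoghet.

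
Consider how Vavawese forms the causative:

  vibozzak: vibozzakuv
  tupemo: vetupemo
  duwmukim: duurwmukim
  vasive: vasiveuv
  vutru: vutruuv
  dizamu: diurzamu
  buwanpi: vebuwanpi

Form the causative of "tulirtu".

vetulirtu

"tulirtu" begins with t-. The one such stem in the data (tupemo → vetupemo) adds the prefix ve-, so the same rule applies.
So tulirtu → vetulirtu.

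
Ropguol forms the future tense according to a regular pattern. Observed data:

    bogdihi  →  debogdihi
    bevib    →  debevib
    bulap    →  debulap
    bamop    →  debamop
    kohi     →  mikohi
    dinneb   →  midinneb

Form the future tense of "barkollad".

bogdihi and kohi both end in -i yet inflect differently (debogdihi, mikohi), so the final letter is not what conditions the rule; the first letter is.
"barkollad" begins with b-. The stems beginning with b- (bogdihi → debogdihi, bevib → debevib, bulap → debulap) add the prefix de-.
The other pattern: stems beginning with d- or k- add the prefix mi-.
So barkollad → debarkollad.

debarkollad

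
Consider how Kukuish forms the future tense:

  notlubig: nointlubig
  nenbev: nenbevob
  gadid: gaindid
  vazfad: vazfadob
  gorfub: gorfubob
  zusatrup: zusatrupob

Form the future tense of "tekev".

tekevob

gadid and vazfad both end in -d yet inflect differently (gaindid, vazfadob), so the final letter is not what conditions the rule; the last vowel is.
"tekev" has last vowel 'e'. The one such stem in the data (nenbev → nenbevob) adds -ob, so the same rule applies.
The other pattern: stems whose last vowel is 'i' insert -in- after the first vowel.
So tekev → tekevob.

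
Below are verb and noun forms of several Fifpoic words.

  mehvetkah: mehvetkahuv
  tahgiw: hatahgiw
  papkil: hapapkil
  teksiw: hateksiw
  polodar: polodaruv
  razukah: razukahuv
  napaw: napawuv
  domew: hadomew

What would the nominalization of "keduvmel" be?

hakeduvmel

"keduvmel" has last vowel 'e'. The one such stem in the data (domew → hadomew) adds the prefix ha-, so the same rule applies.
The other pattern: stems whose last vowel is 'a' add -uv.
So keduvmel → hakeduvmel.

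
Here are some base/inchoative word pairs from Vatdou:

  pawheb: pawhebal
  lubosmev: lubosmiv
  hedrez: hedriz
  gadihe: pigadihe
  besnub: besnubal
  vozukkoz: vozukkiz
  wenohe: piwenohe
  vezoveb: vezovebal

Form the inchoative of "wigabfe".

gadihe and vezoveb both have last vowel 'e' yet inflect differently (pigadihe, vezovebal), so the last vowel is not what conditions the rule; the final letter is.
"wigabfe" ends in -e. The stems ending in -e (gadihe → pigadihe, wenohe → piwenohe) add the prefix pi-.
So wigabfe → piwigabfe.

piwigabfe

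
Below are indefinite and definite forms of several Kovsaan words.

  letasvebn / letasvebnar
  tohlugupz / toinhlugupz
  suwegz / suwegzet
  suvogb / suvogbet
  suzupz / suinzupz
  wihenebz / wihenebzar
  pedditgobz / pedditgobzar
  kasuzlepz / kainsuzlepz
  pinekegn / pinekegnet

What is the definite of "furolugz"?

wihenebz and kasuzlepz both end in -z yet inflect differently (wihenebzar, kainsuzlepz), so the final letter is not what conditions the rule; the second-to-last letter is.
"furolugz" has second-to-last letter 'g'. The stems whose second-to-last letter is 'g' (suvogb → suvogbet, suwegz → suwegzet, pinekegn → pinekegnet) add -et.
So furolugz → furolugzet.

furolugzet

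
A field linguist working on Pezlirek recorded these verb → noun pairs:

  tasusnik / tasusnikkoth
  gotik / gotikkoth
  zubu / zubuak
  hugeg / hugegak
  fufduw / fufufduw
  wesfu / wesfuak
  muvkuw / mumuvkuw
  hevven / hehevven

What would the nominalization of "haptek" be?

haptekkoth

wesfu and fufduw both have last vowel 'u' yet inflect differently (wesfuak, fufufduw), so the last vowel is not what conditions the rule; the final letter is.
"haptek" ends in -k. The stems ending in -k (gotik → gotikkoth, tasusnik → tasusnikkoth) double the final consonant and add -oth.
So haptek → haptekkoth.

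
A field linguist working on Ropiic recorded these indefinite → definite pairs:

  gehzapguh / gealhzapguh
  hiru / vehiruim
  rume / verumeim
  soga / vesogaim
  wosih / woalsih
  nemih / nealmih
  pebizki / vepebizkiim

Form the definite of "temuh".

tealmuh

gehzapguh and hiru both have last vowel 'u' yet inflect differently (gealhzapguh, vehiruim), so the last vowel is not what conditions the rule; whether the stem ends in a vowel or a consonant is.
"temuh" ends in a consonant. The stems ending in a consonant (wosih → woalsih, gehzapguh → gealhzapguh, nemih → nealmih) insert -al- after the first vowel.
The other pattern: stems ending in a vowel add ve- … -im around the stem.
So temuh → tealmuh.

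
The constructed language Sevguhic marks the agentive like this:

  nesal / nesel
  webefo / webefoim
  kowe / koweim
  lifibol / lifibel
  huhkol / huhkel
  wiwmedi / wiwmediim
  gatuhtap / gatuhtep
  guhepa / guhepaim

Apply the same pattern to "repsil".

repsel

guhepa and nesal both have last vowel 'a' yet inflect differently (guhepaim, nesel), so the last vowel is not what conditions the rule; whether the stem ends in a vowel or a consonant is.
"repsil" ends in a consonant. The stems ending in a consonant (nesal → nesel, huhkol → huhkel, lifibol → lifibel) change the last vowel to 'e'.
So repsil → repsel.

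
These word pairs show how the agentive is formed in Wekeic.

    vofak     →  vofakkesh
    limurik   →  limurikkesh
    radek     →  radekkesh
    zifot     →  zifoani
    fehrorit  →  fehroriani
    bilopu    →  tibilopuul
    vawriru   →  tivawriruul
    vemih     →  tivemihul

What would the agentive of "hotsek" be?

limurik and fehrorit both have last vowel 'i' yet inflect differently (limurikkesh, fehroriani), so the last vowel is not what conditions the rule; the final letter is.
"hotsek" ends in -k. The stems ending in -k (vofak → vofakkesh, limurik → limurikkesh, radek → radekkesh) double the final consonant and add -esh.
The other patterns: stems ending in -t drop the final letter and add -ani; stems ending in -h or -u add ti- … -ul around the stem.
So hotsek → hotsekkesh.

hotsekkesh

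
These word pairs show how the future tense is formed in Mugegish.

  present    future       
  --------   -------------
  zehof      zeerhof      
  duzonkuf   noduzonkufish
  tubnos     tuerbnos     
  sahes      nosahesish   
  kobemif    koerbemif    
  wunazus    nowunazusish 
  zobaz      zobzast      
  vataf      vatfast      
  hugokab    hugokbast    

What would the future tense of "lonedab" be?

kobemif and vataf both end in -f yet inflect differently (koerbemif, vatfast), so the final letter is not what conditions the rule; the last vowel is.
"lonedab" has last vowel 'a'. The stems whose last vowel is 'a' (hugokab → hugokbast, vataf → vatfast, zobaz → zobzast) delete the last vowel and add -ast.
So lonedab → lonedbast.

lonedbast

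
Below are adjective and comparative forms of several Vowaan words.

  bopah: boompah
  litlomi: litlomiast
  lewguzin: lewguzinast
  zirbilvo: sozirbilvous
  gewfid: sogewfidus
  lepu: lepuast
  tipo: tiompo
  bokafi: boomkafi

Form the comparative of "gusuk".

zirbilvo and tipo both end in -o yet inflect differently (sozirbilvous, tiompo), so the final letter is not what conditions the rule; the first letter is.
"gusuk" begins with g-. The one such stem in the data (gewfid → sogewfidus) adds so- … -us around the stem, so the same rule applies.
So gusuk → sogusukus.

sogusukus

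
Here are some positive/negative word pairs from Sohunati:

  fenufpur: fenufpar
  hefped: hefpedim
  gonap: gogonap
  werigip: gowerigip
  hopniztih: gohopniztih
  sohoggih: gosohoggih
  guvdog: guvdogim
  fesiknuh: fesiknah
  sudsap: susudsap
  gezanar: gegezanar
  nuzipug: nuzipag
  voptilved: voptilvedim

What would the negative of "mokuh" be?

mokah

werigip and sudsap both end in -p yet inflect differently (gowerigip, susudsap), so the final letter is not what conditions the rule; the last vowel is.
"mokuh" has last vowel 'u'. The stems whose last vowel is 'u' (fesiknuh → fesiknah, nuzipug → nuzipag, fenufpur → fenufpar) change the last vowel to 'a'.
The other patterns: stems whose last vowel is 'i' add the prefix go-; stems whose last vowel is 'a' repeat the first consonant+vowel as a prefix; stems whose last vowel is 'e' or 'o' add -im.
So mokuh → mokah.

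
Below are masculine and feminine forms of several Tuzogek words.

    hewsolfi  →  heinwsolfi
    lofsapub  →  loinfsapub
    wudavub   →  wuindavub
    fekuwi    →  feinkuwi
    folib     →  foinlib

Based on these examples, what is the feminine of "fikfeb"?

fiinkfeb

Every pair shown (hewsolfi → heinwsolfi, lofsapub → loinfsapub, wudavub → wuindavub, …) follows the same rule: insert -in- after the first vowel.
So fikfeb → fiinkfeb.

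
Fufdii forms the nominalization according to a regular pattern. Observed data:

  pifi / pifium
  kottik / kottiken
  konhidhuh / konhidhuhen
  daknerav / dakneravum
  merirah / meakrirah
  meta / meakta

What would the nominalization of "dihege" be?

dihegeum

merirah and konhidhuh both end in -h yet inflect differently (meakrirah, konhidhuhen), so the final letter is not what conditions the rule; the first letter is.
"dihege" begins with d-. The one such stem in the data (daknerav → dakneravum) adds -um, so the same rule applies.
So dihege → dihegeum.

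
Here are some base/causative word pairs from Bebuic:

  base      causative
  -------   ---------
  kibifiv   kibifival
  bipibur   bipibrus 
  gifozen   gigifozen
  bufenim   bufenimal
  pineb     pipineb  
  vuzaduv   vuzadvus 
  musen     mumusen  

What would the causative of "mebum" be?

mebmus

vuzaduv and kibifiv both end in -v yet inflect differently (vuzadvus, kibifival), so the final letter is not what conditions the rule; the last vowel is.
"mebum" has last vowel 'u'. The stems whose last vowel is 'u' (vuzaduv → vuzadvus, bipibur → bipibrus) delete the last vowel and add -us.
So mebum → mebmus.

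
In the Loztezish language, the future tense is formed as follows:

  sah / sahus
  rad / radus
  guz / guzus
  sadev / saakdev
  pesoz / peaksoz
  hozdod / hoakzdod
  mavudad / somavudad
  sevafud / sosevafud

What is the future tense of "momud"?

guz and pesoz both end in -z yet inflect differently (guzus, peaksoz), so the final letter is not what conditions the rule; the number of vowels is.
"momud" has 2 vowels. The stems with 2 vowels (sadev → saakdev, pesoz → peaksoz, hozdod → hoakzdod) insert -ak- after the first vowel.
So momud → moakmud.

moakmud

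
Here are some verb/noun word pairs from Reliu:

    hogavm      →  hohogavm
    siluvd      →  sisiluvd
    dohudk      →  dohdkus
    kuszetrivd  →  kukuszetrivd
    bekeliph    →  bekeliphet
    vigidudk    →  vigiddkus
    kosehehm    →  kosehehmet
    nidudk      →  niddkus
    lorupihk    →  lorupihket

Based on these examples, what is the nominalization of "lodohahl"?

hogavm and kosehehm both end in -m yet inflect differently (hohogavm, kosehehmet), so the final letter is not what conditions the rule; the second-to-last letter is.
"lodohahl" has second-to-last letter 'h'. The stems whose second-to-last letter is 'h' (kosehehm → kosehehmet, lorupihk → lorupihket) add -et.
The other patterns: stems whose second-to-last letter is 'v' repeat the first consonant+vowel as a prefix; stems whose second-to-last letter is 'd' delete the last vowel and add -us.
So lodohahl → lodohahlet.

lodohahlet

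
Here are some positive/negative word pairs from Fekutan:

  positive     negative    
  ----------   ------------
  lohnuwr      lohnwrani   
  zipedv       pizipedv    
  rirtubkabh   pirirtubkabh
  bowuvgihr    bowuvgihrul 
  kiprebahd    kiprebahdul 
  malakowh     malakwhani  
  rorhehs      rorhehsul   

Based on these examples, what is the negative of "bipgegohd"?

bipgegohdul

bowuvgihr and lohnuwr both end in -r yet inflect differently (bowuvgihrul, lohnwrani), so the final letter is not what conditions the rule; the second-to-last letter is.
"bipgegohd" has second-to-last letter 'h'. The stems whose second-to-last letter is 'h' (kiprebahd → kiprebahdul, rorhehs → rorhehsul, bowuvgihr → bowuvgihrul) add -ul.
The other patterns: stems whose second-to-last letter is 'w' delete the last vowel and add -ani; stems whose second-to-last letter is 'b' or 'd' add the prefix pi-.
So bipgegohd → bipgegohdul.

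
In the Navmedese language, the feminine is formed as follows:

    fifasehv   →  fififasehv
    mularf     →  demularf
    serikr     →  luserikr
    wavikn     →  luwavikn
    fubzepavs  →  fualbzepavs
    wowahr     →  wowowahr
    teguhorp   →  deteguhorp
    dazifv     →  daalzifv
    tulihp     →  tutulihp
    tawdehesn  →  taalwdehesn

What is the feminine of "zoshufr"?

serikr and wowahr both end in -r yet inflect differently (luserikr, wowowahr), so the final letter is not what conditions the rule; the second-to-last letter is.
"zoshufr" has second-to-last letter 'f'. The one such stem in the data (dazifv → daalzifv) inserts -al- after the first vowel (as do fubzepavs, tawdehesn), so the same rule applies.
The other patterns: stems whose second-to-last letter is 'k' add the prefix lu-; stems whose second-to-last letter is 'h' repeat the first consonant+vowel as a prefix; stems whose second-to-last letter is 'r' add the prefix de-.
So zoshufr → zoalshufr.

zoalshufr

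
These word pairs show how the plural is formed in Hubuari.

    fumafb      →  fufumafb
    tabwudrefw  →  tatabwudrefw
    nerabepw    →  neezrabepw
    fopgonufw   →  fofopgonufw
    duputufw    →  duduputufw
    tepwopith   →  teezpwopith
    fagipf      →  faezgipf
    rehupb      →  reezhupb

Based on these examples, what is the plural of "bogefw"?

bobogefw

"bogefw" has second-to-last letter 'f'. The stems whose second-to-last letter is 'f' (duputufw → duduputufw, fopgonufw → fofopgonufw, tabwudrefw → tatabwudrefw) repeat the first consonant+vowel as a prefix.
The other pattern: stems whose second-to-last letter is 'p' or 't' insert -ez- after the first vowel.
So bogefw → bobogefw.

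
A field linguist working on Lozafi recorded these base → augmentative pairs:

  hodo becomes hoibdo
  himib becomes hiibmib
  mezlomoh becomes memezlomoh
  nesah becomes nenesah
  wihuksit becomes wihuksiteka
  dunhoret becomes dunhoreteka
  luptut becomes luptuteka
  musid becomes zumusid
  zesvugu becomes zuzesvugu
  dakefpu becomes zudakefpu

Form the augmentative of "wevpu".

hodo and mezlomoh both have last vowel 'o' yet inflect differently (hoibdo, memezlomoh), so the last vowel is not what conditions the rule; the final letter is.
"wevpu" ends in -u. The stems ending in -u (zesvugu → zuzesvugu, dakefpu → zudakefpu) add the prefix zu-.
So wevpu → zuwevpu.

zuwevpu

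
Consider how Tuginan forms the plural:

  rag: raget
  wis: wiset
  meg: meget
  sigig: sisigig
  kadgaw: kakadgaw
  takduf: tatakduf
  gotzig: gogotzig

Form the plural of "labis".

lalabis

"labis" has 2 vowels. The stems with 2 vowels (sigig → sisigig, kadgaw → kakadgaw, takduf → tatakduf) repeat the first consonant+vowel as a prefix.
The other pattern: stems with 1 vowel add -et.
So labis → lalabis.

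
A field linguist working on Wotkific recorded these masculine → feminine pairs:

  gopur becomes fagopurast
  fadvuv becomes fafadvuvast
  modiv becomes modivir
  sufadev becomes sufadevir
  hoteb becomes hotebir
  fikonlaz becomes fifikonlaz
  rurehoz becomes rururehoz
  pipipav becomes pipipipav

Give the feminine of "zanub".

"zanub" has last vowel 'u'. The stems whose last vowel is 'u' (gopur → fagopurast, fadvuv → fafadvuvast) add fa- … -ast around the stem.
The other patterns: stems whose last vowel is 'e' or 'i' add -ir; stems whose last vowel is 'a' or 'o' repeat the first consonant+vowel as a prefix.
So zanub → fazanubast.

fazanubast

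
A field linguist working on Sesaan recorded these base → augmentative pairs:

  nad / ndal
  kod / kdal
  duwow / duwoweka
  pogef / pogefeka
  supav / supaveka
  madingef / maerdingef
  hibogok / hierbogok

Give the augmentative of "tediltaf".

teerdiltaf

pogef and madingef both end in -f yet inflect differently (pogefeka, maerdingef), so the final letter is not what conditions the rule; the number of vowels is.
"tediltaf" has 3 vowels. The stems with 3 vowels (madingef → maerdingef, hibogok → hierbogok) insert -er- after the first vowel.
So tediltaf → teerdiltaf.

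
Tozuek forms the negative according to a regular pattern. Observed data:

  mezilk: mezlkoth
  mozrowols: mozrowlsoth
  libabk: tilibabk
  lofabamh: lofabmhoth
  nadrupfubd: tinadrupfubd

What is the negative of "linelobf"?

tilinelobf

libabk and mezilk both end in -k yet inflect differently (tilibabk, mezlkoth), so the final letter is not what conditions the rule; the second-to-last letter is.
"linelobf" has second-to-last letter 'b'. The stems whose second-to-last letter is 'b' (nadrupfubd → tinadrupfubd, libabk → tilibabk) add the prefix ti-.
So linelobf → tilinelobf.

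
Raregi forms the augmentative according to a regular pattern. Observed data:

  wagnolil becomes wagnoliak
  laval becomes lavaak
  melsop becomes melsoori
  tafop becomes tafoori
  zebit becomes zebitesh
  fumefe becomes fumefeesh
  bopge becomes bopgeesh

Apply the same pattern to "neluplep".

wagnolil and zebit both have last vowel 'i' yet inflect differently (wagnoliak, zebitesh), so the last vowel is not what conditions the rule; the final letter is.
"neluplep" ends in -p. The stems ending in -p (melsop → melsoori, tafop → tafoori) drop the final letter and add -ori.
The other patterns: stems ending in -l drop the final letter and add -ak; stems ending in -e or -t add -esh.
So neluplep → nelupleori.

nelupleori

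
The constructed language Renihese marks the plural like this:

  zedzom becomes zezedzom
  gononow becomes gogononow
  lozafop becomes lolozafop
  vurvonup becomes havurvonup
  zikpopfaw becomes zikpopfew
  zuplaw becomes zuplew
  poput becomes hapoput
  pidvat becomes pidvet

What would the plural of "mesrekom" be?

zikpopfaw and gononow both end in -w yet inflect differently (zikpopfew, gogononow), so the final letter is not what conditions the rule; the last vowel is.
"mesrekom" has last vowel 'o'. The stems whose last vowel is 'o' (zedzom → zezedzom, lozafop → lolozafop, gononow → gogononow) repeat the first consonant+vowel as a prefix.
So mesrekom → memesrekom.

memesrekom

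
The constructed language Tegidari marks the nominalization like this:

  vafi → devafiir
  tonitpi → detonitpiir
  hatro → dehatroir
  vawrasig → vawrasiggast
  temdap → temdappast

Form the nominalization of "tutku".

"tutku" ends in a vowel. The stems ending in a vowel (vafi → devafiir, tonitpi → detonitpiir, hatro → dehatroir) add de- … -ir around the stem.
So tutku → detutkuir.

detutkuir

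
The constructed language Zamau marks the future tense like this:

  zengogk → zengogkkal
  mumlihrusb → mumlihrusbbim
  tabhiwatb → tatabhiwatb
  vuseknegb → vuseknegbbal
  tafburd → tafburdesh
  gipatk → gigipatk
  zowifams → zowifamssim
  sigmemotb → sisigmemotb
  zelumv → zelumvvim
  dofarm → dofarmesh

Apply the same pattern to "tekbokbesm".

mumlihrusb and vuseknegb both end in -b yet inflect differently (mumlihrusbbim, vuseknegbbal), so the final letter is not what conditions the rule; the second-to-last letter is.
"tekbokbesm" has second-to-last letter 's'. The one such stem in the data (mumlihrusb → mumlihrusbbim) doubles the final consonant and adds -im (as do zelumv, zowifams), so the same rule applies.
The other patterns: stems whose second-to-last letter is 'g' double the final consonant and add -al; stems whose second-to-last letter is 't' repeat the first consonant+vowel as a prefix; stems whose second-to-last letter is 'r' add -esh.
So tekbokbesm → tekbokbesmmim.

tekbokbesmmim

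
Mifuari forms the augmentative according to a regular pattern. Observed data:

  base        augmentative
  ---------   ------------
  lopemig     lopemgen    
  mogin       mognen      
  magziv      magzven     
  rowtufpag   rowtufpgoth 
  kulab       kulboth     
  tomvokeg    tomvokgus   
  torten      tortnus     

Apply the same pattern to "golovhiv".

golovhven

lopemig and rowtufpag both end in -g yet inflect differently (lopemgen, rowtufpgoth), so the final letter is not what conditions the rule; the last vowel is.
"golovhiv" has last vowel 'i'. The stems whose last vowel is 'i' (lopemig → lopemgen, mogin → mognen, magziv → magzven) delete the last vowel and add -en.
So golovhiv → golovhven.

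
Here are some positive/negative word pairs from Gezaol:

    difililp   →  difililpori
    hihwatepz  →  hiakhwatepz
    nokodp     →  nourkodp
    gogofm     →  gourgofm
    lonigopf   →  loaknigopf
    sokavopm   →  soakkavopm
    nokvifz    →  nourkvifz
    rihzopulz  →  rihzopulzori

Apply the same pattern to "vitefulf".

rihzopulz and hihwatepz both end in -z yet inflect differently (rihzopulzori, hiakhwatepz), so the final letter is not what conditions the rule; the second-to-last letter is.
"vitefulf" has second-to-last letter 'l'. The stems whose second-to-last letter is 'l' (difililp → difililpori, rihzopulz → rihzopulzori) add -ori.
So vitefulf → vitefulfori.

vitefulfori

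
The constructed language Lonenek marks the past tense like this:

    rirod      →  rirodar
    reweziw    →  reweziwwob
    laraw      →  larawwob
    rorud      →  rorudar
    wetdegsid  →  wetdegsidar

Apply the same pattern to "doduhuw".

doduhuwwob

"doduhuw" ends in -w. The stems ending in -w (laraw → larawwob, reweziw → reweziwwob) double the final consonant and add -ob.
So doduhuw → doduhuwwob.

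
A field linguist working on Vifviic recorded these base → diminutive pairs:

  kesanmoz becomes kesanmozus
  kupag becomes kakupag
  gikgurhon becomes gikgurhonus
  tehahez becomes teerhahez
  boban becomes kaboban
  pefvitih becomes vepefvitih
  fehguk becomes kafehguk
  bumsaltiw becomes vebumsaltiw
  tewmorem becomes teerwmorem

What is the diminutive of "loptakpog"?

loptakpogus

kesanmoz and tehahez both end in -z yet inflect differently (kesanmozus, teerhahez), so the final letter is not what conditions the rule; the last vowel is.
"loptakpog" has last vowel 'o'. The stems whose last vowel is 'o' (gikgurhon → gikgurhonus, kesanmoz → kesanmozus) add -us.
The other patterns: stems whose last vowel is 'e' insert -er- after the first vowel; stems whose last vowel is 'i' add the prefix ve-; stems whose last vowel is 'a' or 'u' add the prefix ka-.
So loptakpog → loptakpogus.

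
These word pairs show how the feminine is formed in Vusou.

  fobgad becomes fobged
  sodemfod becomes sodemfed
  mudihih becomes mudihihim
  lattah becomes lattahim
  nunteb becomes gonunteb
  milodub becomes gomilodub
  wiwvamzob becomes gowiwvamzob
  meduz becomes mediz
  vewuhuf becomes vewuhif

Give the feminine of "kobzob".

fobgad and lattah both have last vowel 'a' yet inflect differently (fobged, lattahim), so the last vowel is not what conditions the rule; the final letter is.
"kobzob" ends in -b. The stems ending in -b (nunteb → gonunteb, milodub → gomilodub, wiwvamzob → gowiwvamzob) add the prefix go-.
So kobzob → gokobzob.

gokobzob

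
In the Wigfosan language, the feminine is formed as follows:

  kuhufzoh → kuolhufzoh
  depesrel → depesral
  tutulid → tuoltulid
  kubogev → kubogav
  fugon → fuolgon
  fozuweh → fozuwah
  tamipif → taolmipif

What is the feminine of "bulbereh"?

fozuweh and kuhufzoh both end in -h yet inflect differently (fozuwah, kuolhufzoh), so the final letter is not what conditions the rule; the last vowel is.
"bulbereh" has last vowel 'e'. The stems whose last vowel is 'e' (kubogev → kubogav, depesrel → depesral, fozuweh → fozuwah) change the last vowel to 'a'.
So bulbereh → bulberah.

bulberah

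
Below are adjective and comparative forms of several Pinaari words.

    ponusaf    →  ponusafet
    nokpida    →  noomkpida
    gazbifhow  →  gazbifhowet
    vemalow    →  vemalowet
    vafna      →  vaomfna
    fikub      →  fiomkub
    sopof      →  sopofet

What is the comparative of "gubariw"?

"gubariw" ends in -w. The stems ending in -w (vemalow → vemalowet, gazbifhow → gazbifhowet) add -et.
The other pattern: stems ending in -a or -b insert -om- after the first vowel.
So gubariw → gubariwet.

gubariwet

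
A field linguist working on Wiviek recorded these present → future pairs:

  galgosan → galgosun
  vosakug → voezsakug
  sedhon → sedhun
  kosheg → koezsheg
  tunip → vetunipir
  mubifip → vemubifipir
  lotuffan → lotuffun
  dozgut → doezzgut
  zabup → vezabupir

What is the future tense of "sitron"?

sitrun

zabup and vosakug both have last vowel 'u' yet inflect differently (vezabupir, voezsakug), so the last vowel is not what conditions the rule; the final letter is.
"sitron" ends in -n. The stems ending in -n (sedhon → sedhun, galgosan → galgosun, lotuffan → lotuffun) change the last vowel to 'u'.
So sitron → sitrun.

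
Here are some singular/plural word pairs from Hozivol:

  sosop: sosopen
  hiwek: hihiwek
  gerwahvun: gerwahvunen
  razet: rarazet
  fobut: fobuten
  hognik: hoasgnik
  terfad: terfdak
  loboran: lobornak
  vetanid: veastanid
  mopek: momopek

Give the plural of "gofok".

hognik and mopek both end in -k yet inflect differently (hoasgnik, momopek), so the final letter is not what conditions the rule; the last vowel is.
"gofok" has last vowel 'o'. The one such stem in the data (sosop → sosopen) adds -en, so the same rule applies.
The other patterns: stems whose last vowel is 'i' insert -as- after the first vowel; stems whose last vowel is 'e' repeat the first consonant+vowel as a prefix; stems whose last vowel is 'a' delete the last vowel and add -ak.
So gofok → gofoken.

gofoken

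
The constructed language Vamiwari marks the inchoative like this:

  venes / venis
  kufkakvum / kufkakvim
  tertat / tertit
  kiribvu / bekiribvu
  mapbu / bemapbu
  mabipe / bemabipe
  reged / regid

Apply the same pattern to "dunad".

dunid

kufkakvum and mapbu both have last vowel 'u' yet inflect differently (kufkakvim, bemapbu), so the last vowel is not what conditions the rule; whether the stem ends in a vowel or a consonant is.
"dunad" ends in a consonant. The stems ending in a consonant (venes → venis, tertat → tertit, kufkakvum → kufkakvim) change the last vowel to 'i'.
The other pattern: stems ending in a vowel add the prefix be-.
So dunad → dunid.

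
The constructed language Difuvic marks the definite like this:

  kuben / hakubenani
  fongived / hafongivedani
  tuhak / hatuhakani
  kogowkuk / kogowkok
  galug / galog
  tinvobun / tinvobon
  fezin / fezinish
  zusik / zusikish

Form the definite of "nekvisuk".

tuhak and kogowkuk both end in -k yet inflect differently (hatuhakani, kogowkok), so the final letter is not what conditions the rule; the last vowel is.
"nekvisuk" has last vowel 'u'. The stems whose last vowel is 'u' (kogowkuk → kogowkok, galug → galog, tinvobun → tinvobon) change the last vowel to 'o'.
So nekvisuk → nekvisok.

nekvisok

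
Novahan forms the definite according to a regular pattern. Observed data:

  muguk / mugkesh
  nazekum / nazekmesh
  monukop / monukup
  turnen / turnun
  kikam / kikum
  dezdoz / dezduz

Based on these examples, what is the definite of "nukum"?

nukmesh

"nukum" has last vowel 'u'. The stems whose last vowel is 'u' (muguk → mugkesh, nazekum → nazekmesh) delete the last vowel and add -esh.
So nukum → nukmesh.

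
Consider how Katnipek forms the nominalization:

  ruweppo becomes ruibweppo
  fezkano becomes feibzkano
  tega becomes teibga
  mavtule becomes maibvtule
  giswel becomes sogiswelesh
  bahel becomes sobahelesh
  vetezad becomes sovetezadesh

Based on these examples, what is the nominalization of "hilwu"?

hiiblwu

mavtule and giswel both have last vowel 'e' yet inflect differently (maibvtule, sogiswelesh), so the last vowel is not what conditions the rule; whether the stem ends in a vowel or a consonant is.
"hilwu" ends in a vowel. The stems ending in a vowel (ruweppo → ruibweppo, fezkano → feibzkano, tega → teibga) insert -ib- after the first vowel.
So hilwu → hiiblwu.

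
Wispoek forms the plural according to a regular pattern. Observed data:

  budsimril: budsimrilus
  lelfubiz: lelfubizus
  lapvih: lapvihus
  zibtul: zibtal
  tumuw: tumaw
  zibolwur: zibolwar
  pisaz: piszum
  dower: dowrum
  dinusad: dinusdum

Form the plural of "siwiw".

"siwiw" has last vowel 'i'. The stems whose last vowel is 'i' (budsimril → budsimrilus, lelfubiz → lelfubizus, lapvih → lapvihus) add -us.
So siwiw → siwiwus.

siwiwus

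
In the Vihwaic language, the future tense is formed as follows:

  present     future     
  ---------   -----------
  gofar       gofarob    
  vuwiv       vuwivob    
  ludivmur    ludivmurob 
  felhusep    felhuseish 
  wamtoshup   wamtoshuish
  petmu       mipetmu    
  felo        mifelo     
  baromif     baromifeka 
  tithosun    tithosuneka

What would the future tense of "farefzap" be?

"farefzap" ends in -p. The stems ending in -p (felhusep → felhuseish, wamtoshup → wamtoshuish) drop the final letter and add -ish.
The other patterns: stems ending in -r or -v add -ob; stems ending in -o or -u add the prefix mi-; stems ending in -f or -n add -eka.
So farefzap → farefzaish.

farefzaish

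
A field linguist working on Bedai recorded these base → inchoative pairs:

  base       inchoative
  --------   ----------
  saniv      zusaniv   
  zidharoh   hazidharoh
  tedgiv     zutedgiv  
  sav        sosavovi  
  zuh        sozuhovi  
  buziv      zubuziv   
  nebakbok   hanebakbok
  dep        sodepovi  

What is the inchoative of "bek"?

sav and buziv both end in -v yet inflect differently (sosavovi, zubuziv), so the final letter is not what conditions the rule; the number of vowels is.
"bek" has 1 vowel. The stems with 1 vowel (dep → sodepovi, zuh → sozuhovi, sav → sosavovi) add so- … -ovi around the stem.
The other patterns: stems with 2 vowels add the prefix zu-; stems with 3 vowels add the prefix ha-.
So bek → sobekovi.

sobekovi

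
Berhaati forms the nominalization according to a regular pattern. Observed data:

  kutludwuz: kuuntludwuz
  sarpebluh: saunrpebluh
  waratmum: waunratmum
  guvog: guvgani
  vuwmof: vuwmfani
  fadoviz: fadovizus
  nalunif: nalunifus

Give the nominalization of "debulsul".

deunbulsul

kutludwuz and fadoviz both end in -z yet inflect differently (kuuntludwuz, fadovizus), so the final letter is not what conditions the rule; the last vowel is.
"debulsul" has last vowel 'u'. The stems whose last vowel is 'u' (kutludwuz → kuuntludwuz, sarpebluh → saunrpebluh, waratmum → waunratmum) insert -un- after the first vowel.
The other patterns: stems whose last vowel is 'o' delete the last vowel and add -ani; stems whose last vowel is 'i' add -us.
So debulsul → deunbulsul.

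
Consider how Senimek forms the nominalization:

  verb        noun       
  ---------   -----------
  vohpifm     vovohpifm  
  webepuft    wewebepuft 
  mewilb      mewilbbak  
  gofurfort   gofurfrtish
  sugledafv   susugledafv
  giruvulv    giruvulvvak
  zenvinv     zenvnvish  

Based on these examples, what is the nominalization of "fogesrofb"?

fofogesrofb

"fogesrofb" has second-to-last letter 'f'. The stems whose second-to-last letter is 'f' (sugledafv → susugledafv, vohpifm → vovohpifm, webepuft → wewebepuft) repeat the first consonant+vowel as a prefix.
So fogesrofb → fofogesrofb.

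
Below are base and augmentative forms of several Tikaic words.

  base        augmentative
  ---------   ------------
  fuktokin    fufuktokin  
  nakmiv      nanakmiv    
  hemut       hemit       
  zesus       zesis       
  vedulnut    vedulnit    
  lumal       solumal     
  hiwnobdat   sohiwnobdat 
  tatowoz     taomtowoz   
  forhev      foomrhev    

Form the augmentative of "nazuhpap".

sonazuhpap

hemut and hiwnobdat both end in -t yet inflect differently (hemit, sohiwnobdat), so the final letter is not what conditions the rule; the last vowel is.
"nazuhpap" has last vowel 'a'. The stems whose last vowel is 'a' (lumal → solumal, hiwnobdat → sohiwnobdat) add the prefix so-.
The other patterns: stems whose last vowel is 'i' repeat the first consonant+vowel as a prefix; stems whose last vowel is 'u' change the last vowel to 'i'; stems whose last vowel is 'e' or 'o' insert -om- after the first vowel.
So nazuhpap → sonazuhpap.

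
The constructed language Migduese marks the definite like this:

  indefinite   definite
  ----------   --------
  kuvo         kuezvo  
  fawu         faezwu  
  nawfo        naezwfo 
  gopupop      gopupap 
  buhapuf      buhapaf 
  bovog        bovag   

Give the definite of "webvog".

webvag

kuvo and gopupop both have last vowel 'o' yet inflect differently (kuezvo, gopupap), so the last vowel is not what conditions the rule; whether the stem ends in a vowel or a consonant is.
"webvog" ends in a consonant. The stems ending in a consonant (gopupop → gopupap, buhapuf → buhapaf, bovog → bovag) change the last vowel to 'a'.
The other pattern: stems ending in a vowel insert -ez- after the first vowel.
So webvog → webvag.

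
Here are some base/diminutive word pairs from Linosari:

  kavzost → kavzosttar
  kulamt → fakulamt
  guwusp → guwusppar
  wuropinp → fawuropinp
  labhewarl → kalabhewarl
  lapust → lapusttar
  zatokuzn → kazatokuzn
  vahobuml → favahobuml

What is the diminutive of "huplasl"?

kulamt and lapust both end in -t yet inflect differently (fakulamt, lapusttar), so the final letter is not what conditions the rule; the second-to-last letter is.
"huplasl" has second-to-last letter 's'. The stems whose second-to-last letter is 's' (lapust → lapusttar, kavzost → kavzosttar, guwusp → guwusppar) double the final consonant and add -ar.
The other patterns: stems whose second-to-last letter is 'm' or 'n' add the prefix fa-; stems whose second-to-last letter is 'r' or 'z' add the prefix ka-.
So huplasl → huplasllar.

huplasllar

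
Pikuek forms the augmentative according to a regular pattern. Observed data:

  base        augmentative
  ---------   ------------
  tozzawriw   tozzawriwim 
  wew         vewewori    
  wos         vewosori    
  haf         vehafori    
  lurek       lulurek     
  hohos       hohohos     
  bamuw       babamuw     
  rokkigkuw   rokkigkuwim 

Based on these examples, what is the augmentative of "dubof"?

"dubof" has 2 vowels. The stems with 2 vowels (hohos → hohohos, bamuw → babamuw, lurek → lulurek) repeat the first consonant+vowel as a prefix.
The other patterns: stems with 1 vowel add ve- … -ori around the stem; stems with 3 vowels add -im.
So dubof → dudubof.

dudubof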